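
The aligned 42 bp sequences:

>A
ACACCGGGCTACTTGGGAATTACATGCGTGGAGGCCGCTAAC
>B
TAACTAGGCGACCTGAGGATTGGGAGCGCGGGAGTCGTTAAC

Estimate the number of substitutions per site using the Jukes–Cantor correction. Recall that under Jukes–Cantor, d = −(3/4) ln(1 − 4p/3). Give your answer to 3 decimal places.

The sequences differ at 17 of 42 sites, so p = 17/42 ≈ 0.404762.
d = −(3/4) ln(1 − 4p/3) = −0.75 ln(1 − 0.539683) = −0.75 ln(0.460317)
  = −0.75 × (-0.775840) = 0.581880 substitutions/site.

0.582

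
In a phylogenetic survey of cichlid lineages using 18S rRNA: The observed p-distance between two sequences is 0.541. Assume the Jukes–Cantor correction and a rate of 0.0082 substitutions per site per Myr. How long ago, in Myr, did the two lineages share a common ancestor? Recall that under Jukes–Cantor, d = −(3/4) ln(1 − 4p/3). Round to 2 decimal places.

d = −(3/4) ln(1 − 4p/3) = −0.75 ln(1 − 0.721333) = −0.75 ln(0.278667)
  = −0.75 × (-1.277738) = 0.958304 substitutions/site.
Under a molecular clock d = 2μt, so t = d/(2μ) = 0.958304 / (2 × 0.0082) = 58.43 Myr.

58.43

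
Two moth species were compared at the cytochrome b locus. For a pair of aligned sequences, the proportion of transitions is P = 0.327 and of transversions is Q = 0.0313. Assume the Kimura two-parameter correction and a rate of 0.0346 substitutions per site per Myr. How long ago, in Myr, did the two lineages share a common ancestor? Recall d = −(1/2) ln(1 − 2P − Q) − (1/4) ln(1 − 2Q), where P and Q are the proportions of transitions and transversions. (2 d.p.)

Under the Kimura two-parameter model, d = −½ ln(1 − 2P − Q) − ¼ ln(1 − 2Q).
1 − 2P − Q = 0.3147, giving −½ ln(0.3147) = 0.578068.
1 − 2Q = 0.9374, giving −¼ ln(0.9374) = 0.016161.
d = 0.578068 + 0.016161 = 0.594229.
Under a molecular clock d = 2μt, so t = d/(2μ) = 0.594229 / (2 × 0.0346) = 8.59 Myr.

8.59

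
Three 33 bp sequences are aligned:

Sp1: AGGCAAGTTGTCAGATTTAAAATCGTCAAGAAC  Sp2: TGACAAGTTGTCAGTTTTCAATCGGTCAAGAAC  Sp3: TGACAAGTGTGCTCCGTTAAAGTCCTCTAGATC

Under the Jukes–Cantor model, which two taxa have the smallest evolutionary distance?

Sp1–Sp2: 7/33 differ, p = 0.212, d = 0.249.
Sp1–Sp3: 13/33 differ, p = 0.394, d = 0.559.
Sp2–Sp3: 14/33 differ, p = 0.424, d = 0.625.
The smallest distance is between Sp1 and Sp2.

Sp1 and Sp2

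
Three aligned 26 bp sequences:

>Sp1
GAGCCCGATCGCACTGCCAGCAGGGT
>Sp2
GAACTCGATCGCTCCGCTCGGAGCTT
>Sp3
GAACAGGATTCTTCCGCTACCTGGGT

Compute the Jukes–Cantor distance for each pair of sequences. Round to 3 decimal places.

d(Sp1,Sp2) = 0.464, d(Sp1,Sp3) = 0.623, d(Sp2,Sp3) = 0.623

Sp1–Sp2: 9/26 sites differ → p ≈ 0.346154, d = −0.75 ln(1 − 0.461539) = 0.464280 ≈ 0.464.
Sp1–Sp3: 11/26 sites differ → p ≈ 0.423077, d = −0.75 ln(1 − 0.564103) = 0.622762 ≈ 0.623.
Sp2–Sp3: 11/26 sites differ → p ≈ 0.423077, d = −0.75 ln(1 − 0.564103) = 0.622762 ≈ 0.623.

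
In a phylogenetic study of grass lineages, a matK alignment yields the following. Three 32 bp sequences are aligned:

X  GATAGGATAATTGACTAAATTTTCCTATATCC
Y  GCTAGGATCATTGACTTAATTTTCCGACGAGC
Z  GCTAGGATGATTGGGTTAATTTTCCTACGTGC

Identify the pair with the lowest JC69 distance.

X–Y: 8/32 differ, p = 0.250, d = 0.304.
X–Z: 8/32 differ, p = 0.250, d = 0.304.
Y–Z: 5/32 differ, p = 0.156, d = 0.175.
The smallest distance is between Y and Z.

Y and Z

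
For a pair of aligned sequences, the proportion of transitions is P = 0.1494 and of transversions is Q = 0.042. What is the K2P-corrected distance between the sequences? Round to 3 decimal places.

0.230

Under the Kimura two-parameter model, d = −½ ln(1 − 2P − Q) − ¼ ln(1 − 2Q).
1 − 2P − Q = 0.6592, giving −½ ln(0.6592) = 0.208364.
1 − 2Q = 0.916, giving −¼ ln(0.916) = 0.021935.
d = 0.208364 + 0.021935 = 0.230299.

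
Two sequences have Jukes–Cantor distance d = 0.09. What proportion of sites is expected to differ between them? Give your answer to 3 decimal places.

p = (3/4)(1 − e^(−4d/3)) = 0.75 × (1 − e^(-0.12)) = 0.75 × (1 − 0.886920) = 0.084810.

0.085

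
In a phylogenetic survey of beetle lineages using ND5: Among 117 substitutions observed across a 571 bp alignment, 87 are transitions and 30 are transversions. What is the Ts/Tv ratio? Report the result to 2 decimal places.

2.90

R = 87/30 = 2.90.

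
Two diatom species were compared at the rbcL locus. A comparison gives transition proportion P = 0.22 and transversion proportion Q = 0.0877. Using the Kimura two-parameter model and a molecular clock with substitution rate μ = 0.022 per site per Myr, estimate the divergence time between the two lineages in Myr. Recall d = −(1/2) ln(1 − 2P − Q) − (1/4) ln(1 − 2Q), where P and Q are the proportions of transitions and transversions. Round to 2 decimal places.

Under the Kimura two-parameter model, d = −½ ln(1 − 2P − Q) − ¼ ln(1 − 2Q).
1 − 2P − Q = 0.4723, giving −½ ln(0.4723) = 0.375070.
1 − 2Q = 0.8246, giving −¼ ln(0.8246) = 0.048214.
d = 0.375070 + 0.048214 = 0.423284.
Under a molecular clock d = 2μt, so t = d/(2μ) = 0.423284 / (2 × 0.022) = 9.62 Myr.

9.62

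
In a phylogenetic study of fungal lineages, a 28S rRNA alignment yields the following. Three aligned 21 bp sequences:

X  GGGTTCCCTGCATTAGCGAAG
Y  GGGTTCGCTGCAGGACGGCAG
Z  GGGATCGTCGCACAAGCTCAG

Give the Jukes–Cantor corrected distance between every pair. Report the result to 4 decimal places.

X–Y: 6/21 sites differ → p ≈ 0.285714, d = −0.75 ln(1 − 0.380952) = 0.359679 ≈ 0.3597.
X–Z: 8/21 sites differ → p ≈ 0.380952, d = −0.75 ln(1 − 0.507936) = 0.531860 ≈ 0.5319.
Y–Z: 8/21 sites differ → p ≈ 0.380952, d = −0.75 ln(1 − 0.507936) = 0.531860 ≈ 0.5319.

d(X,Y) = 0.3597, d(X,Z) = 0.5319, d(Y,Z) = 0.5319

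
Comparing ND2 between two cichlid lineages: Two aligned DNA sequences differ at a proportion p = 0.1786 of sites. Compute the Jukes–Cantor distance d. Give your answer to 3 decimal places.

d = −(3/4) ln(1 − 4p/3) = −0.75 ln(1 − 0.238133) = −0.75 ln(0.761867)
  = −0.75 × (-0.271983) = 0.203987 substitutions/site.

0.204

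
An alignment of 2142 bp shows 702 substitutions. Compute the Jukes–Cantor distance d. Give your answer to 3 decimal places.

0.431

p = 702/2142 ≈ 0.327731.
d = −(3/4) ln(1 − 4p/3) = −0.75 ln(1 − 0.436975) = −0.75 ln(0.563025)
  = −0.75 × (-0.574431) = 0.430823 substitutions/site.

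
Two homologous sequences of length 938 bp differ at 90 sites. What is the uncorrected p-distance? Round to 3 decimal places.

0.096

p = 90/938 = 0.095948… ≈ 0.096 (to 3 d.p.).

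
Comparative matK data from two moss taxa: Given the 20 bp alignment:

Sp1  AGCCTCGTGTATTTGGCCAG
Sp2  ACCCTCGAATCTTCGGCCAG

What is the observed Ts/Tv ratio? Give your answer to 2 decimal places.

Transitions are A↔G and C↔T; transversions are all other mismatches.
Transitions: 2. Transversions: 3.
R = 2/3 = 0.666666… ≈ 0.67 (to 2 d.p.).

0.67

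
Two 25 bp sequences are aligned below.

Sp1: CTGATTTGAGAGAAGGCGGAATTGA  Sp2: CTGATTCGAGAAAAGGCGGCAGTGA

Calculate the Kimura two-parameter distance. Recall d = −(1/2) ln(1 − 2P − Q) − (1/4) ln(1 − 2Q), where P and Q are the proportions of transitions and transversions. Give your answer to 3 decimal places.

0.181

Of 25 sites, 2 differences are transitions and 2 are transversions, so P = 2/25 = 0.08 and Q = 2/25 = 0.08.
Under the Kimura two-parameter model, d = −½ ln(1 − 2P − Q) − ¼ ln(1 − 2Q).
1 − 2P − Q = 0.76, giving −½ ln(0.76) = 0.137218.
1 − 2Q = 0.84, giving −¼ ln(0.84) = 0.043588.
d = 0.137218 + 0.043588 = 0.180806.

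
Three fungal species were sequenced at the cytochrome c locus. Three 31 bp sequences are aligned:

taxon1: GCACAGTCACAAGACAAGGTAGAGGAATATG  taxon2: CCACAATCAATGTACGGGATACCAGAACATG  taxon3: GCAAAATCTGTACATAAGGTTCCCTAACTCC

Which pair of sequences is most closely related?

taxon1–taxon2: 13/31 differ, p = 0.419, d = 0.614.
taxon1–taxon3: 16/31 differ, p = 0.516, d = 0.874.
taxon2–taxon3: 16/31 differ, p = 0.516, d = 0.874.
The smallest distance is between taxon1 and taxon2.

taxon1 and taxon2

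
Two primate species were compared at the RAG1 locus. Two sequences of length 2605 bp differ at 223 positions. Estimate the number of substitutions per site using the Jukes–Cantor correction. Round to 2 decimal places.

0.09

p = 223/2605 ≈ 0.085605.
d = −(3/4) ln(1 − 4p/3) = −0.75 ln(1 − 0.11414) = −0.75 ln(0.88586)
  = −0.75 × (-0.121196) = 0.090897 substitutions/site.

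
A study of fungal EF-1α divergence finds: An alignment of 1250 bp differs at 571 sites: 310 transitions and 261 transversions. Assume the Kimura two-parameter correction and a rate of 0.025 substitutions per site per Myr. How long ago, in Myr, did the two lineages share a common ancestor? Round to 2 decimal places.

14.90

P = 310/1250 = 0.248 and Q = 261/1250 = 0.2088.
Under the Kimura two-parameter model, d = −½ ln(1 − 2P − Q) − ¼ ln(1 − 2Q).
1 − 2P − Q = 0.2952, giving −½ ln(0.2952) = 0.610051.
1 − 2Q = 0.5824, giving −¼ ln(0.5824) = 0.135149.
d = 0.610051 + 0.135149 = 0.745200.
Under a molecular clock d = 2μt, so t = d/(2μ) = 0.745200 / (2 × 0.025) = 14.90 Myr.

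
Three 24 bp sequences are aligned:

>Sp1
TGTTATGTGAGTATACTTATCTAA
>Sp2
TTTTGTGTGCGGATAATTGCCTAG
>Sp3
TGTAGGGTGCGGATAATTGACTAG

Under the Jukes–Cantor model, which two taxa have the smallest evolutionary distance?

Sp1–Sp2: 8/24 differ, p = 0.333, d = 0.441.
Sp1–Sp3: 9/24 differ, p = 0.375, d = 0.520.
Sp2–Sp3: 4/24 differ, p = 0.167, d = 0.188.
The smallest distance is between Sp2 and Sp3.

Sp2 and Sp3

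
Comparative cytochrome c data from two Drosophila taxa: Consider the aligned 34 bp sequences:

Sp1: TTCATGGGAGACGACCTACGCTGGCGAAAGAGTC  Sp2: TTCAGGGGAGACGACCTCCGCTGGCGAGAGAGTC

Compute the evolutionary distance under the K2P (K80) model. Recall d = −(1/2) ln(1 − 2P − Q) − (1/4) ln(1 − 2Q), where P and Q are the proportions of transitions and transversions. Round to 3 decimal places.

Of 34 sites, 1 differences are transitions and 2 are transversions, so P = 1/34 ≈ 0.029412 and Q = 2/34 ≈ 0.058824.
Under the Kimura two-parameter model, d = −½ ln(1 − 2P − Q) − ¼ ln(1 − 2Q).
1 − 2P − Q = 0.882352, giving −½ ln(0.882352) = 0.062582.
1 − 2Q = 0.882352, giving −¼ ln(0.882352) = 0.031291.
d = 0.062582 + 0.031291 = 0.093873.

0.094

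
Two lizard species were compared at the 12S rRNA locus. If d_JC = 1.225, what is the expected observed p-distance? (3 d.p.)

p = (3/4)(1 − e^(−4d/3)) = 0.75 × (1 − e^(-1.633333)) = 0.75 × (1 − 0.195278) = 0.603542.

0.604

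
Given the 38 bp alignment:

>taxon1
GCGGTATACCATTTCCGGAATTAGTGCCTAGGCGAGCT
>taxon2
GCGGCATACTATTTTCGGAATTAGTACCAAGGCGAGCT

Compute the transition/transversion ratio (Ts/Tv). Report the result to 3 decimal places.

Transitions are A↔G and C↔T; transversions are all other mismatches.
Transitions: 4. Transversions: 1.
R = 4/1 = 4.000.

4.000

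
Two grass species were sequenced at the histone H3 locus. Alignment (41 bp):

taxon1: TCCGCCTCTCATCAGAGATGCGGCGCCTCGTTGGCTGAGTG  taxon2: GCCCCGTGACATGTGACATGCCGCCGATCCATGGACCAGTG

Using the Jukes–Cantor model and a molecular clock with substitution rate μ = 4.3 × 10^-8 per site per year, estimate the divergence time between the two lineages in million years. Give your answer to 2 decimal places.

7.02

The sequences differ at 17 of 41 sites, so p = 17/41 ≈ 0.414634.
d = −(3/4) ln(1 − 4p/3) = −0.75 ln(1 − 0.552845) = −0.75 ln(0.447155)
  = −0.75 × (-0.804850) = 0.603638 substitutions/site.
Under a molecular clock d = 2μt, so t = d/(2μ) = 0.603638 / (2 × 4.3 × 10^-8) = 7.02 million years.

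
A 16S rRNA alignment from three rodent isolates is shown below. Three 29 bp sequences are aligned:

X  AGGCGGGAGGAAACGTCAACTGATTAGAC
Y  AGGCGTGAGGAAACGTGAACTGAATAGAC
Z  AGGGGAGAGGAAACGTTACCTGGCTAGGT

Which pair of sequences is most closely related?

X–Y: 3/29 differ, p = 0.103, d = 0.111.
X–Z: 8/29 differ, p = 0.276, d = 0.344.
Y–Z: 8/29 differ, p = 0.276, d = 0.344.
The smallest distance is between X and Y.

X and Y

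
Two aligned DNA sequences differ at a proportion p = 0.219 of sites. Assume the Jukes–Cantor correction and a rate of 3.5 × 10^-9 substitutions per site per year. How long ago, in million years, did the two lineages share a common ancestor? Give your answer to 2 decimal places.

37.00

d = −(3/4) ln(1 − 4p/3) = −0.75 ln(1 − 0.292) = −0.75 ln(0.708)
  = −0.75 × (-0.345311) = 0.258983 substitutions/site.
Under a molecular clock d = 2μt, so t = d/(2μ) = 0.258983 / (2 × 3.5 × 10^-9) = 37.00 million years.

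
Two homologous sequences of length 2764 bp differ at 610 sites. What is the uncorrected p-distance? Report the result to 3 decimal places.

p = 610/2764 = 0.220694… ≈ 0.221 (to 3 d.p.).

0.221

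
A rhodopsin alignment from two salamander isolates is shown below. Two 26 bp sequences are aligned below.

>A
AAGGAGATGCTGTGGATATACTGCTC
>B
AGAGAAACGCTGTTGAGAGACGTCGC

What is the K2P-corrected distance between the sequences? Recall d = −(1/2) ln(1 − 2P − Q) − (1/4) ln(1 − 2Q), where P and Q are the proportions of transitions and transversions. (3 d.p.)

Of 26 sites, 4 differences are transitions and 6 are transversions, so P = 4/26 ≈ 0.153846 and Q = 6/26 ≈ 0.230769.
Under the Kimura two-parameter model, d = −½ ln(1 − 2P − Q) − ¼ ln(1 − 2Q).
1 − 2P − Q = 0.461539, giving −½ ln(0.461539) = 0.386594.
1 − 2Q = 0.538462, giving −¼ ln(0.538462) = 0.154760.
d = 0.386594 + 0.154760 = 0.541354.

0.541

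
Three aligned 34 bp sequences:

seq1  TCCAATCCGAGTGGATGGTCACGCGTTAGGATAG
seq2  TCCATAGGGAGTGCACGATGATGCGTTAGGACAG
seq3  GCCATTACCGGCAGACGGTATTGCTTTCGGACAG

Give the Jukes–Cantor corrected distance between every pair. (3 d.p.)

d(seq1,seq2) = 0.373, d(seq1,seq3) = 0.597, d(seq2,seq3) = 0.597

seq1–seq2: 10/34 sites differ → p ≈ 0.294118, d = −0.75 ln(1 − 0.392157) = 0.373379 ≈ 0.373.
seq1–seq3: 14/34 sites differ → p ≈ 0.411765, d = −0.75 ln(1 − 0.54902) = 0.597249 ≈ 0.597.
seq2–seq3: 14/34 sites differ → p ≈ 0.411765, d = −0.75 ln(1 − 0.54902) = 0.597249 ≈ 0.597.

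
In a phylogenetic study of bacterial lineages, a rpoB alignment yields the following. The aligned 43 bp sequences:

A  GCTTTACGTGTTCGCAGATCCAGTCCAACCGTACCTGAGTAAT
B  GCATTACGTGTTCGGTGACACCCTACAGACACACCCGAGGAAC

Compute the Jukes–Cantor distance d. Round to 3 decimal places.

The sequences differ at 15 of 43 sites, so p = 15/43 ≈ 0.348837.
d = −(3/4) ln(1 − 4p/3) = −0.75 ln(1 − 0.465116) = −0.75 ln(0.534884)
  = −0.75 × (-0.625705) = 0.469279 substitutions/site.

0.469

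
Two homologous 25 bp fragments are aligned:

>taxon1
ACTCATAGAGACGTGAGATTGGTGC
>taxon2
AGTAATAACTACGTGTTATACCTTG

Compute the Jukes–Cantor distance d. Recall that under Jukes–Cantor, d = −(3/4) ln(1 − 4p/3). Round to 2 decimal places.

0.77

The sequences differ at 12 of 25 sites, so p = 12/25 = 0.48.
d = −(3/4) ln(1 − 4p/3) = −0.75 ln(1 − 0.64) = −0.75 ln(0.36)
  = −0.75 × (-1.021651) = 0.766238 substitutions/site.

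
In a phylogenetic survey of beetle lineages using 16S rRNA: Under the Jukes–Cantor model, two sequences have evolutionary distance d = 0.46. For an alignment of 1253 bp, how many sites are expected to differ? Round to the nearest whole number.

Invert JC69: p = (3/4)(1 − e^(−4d/3)) = 0.75 × (1 − e^(-0.613333)) = 0.75 × (1 − 0.541543) = 0.343843.
Expected differing sites = pL ≈ 0.343843 × 1253 = 430.835279 ≈ 431.

431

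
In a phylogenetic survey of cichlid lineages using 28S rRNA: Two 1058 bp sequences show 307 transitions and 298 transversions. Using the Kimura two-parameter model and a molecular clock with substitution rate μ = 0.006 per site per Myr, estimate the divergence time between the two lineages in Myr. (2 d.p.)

99.78

P = 307/1058 ≈ 0.29017 and Q = 298/1058 ≈ 0.281664.
Under the Kimura two-parameter model, d = −½ ln(1 − 2P − Q) − ¼ ln(1 − 2Q).
1 − 2P − Q = 0.137996, giving −½ ln(0.137996) = 0.990265.
1 − 2Q = 0.436672, giving −¼ ln(0.436672) = 0.207143.
d = 0.990265 + 0.207143 = 1.197408.
Under a molecular clock d = 2μt, so t = d/(2μ) = 1.197408 / (2 × 0.006) = 99.78 Myr.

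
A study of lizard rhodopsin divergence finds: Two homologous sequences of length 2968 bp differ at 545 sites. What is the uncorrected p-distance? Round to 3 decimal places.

0.184

p = 545/2968 = 0.183625… ≈ 0.184 (to 3 d.p.).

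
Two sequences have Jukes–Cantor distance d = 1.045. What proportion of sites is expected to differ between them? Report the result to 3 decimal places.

p = (3/4)(1 − e^(−4d/3)) = 0.75 × (1 − e^(-1.393333)) = 0.75 × (1 − 0.248247) = 0.563815.

0.564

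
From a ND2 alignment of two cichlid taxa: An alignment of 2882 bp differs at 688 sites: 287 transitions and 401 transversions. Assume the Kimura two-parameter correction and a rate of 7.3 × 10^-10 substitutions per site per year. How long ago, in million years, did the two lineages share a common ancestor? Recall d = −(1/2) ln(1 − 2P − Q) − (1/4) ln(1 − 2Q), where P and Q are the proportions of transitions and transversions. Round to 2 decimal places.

P = 287/2882 ≈ 0.099584 and Q = 401/2882 ≈ 0.139139.
Under the Kimura two-parameter model, d = −½ ln(1 − 2P − Q) − ¼ ln(1 − 2Q).
1 − 2P − Q = 0.661693, giving −½ ln(0.661693) = 0.206477.
1 − 2Q = 0.721722, giving −¼ ln(0.721722) = 0.081529.
d = 0.206477 + 0.081529 = 0.288006.
Under a molecular clock d = 2μt, so t = d/(2μ) = 0.288006 / (2 × 7.3 × 10^-10) = 197.26 million years.

197.26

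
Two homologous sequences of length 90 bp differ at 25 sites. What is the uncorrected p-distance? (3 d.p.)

p = 25/90 = 0.277777… ≈ 0.278 (to 3 d.p.).

0.278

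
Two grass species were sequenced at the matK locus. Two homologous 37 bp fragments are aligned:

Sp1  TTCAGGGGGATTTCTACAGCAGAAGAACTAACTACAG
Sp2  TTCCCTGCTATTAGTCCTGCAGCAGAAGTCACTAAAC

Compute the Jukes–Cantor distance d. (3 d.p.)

0.527

The sequences differ at 14 of 37 sites, so p = 14/37 ≈ 0.378378.
d = −(3/4) ln(1 − 4p/3) = −0.75 ln(1 − 0.504504) = −0.75 ln(0.495496)
  = −0.75 × (-0.702196) = 0.526647 substitutions/site.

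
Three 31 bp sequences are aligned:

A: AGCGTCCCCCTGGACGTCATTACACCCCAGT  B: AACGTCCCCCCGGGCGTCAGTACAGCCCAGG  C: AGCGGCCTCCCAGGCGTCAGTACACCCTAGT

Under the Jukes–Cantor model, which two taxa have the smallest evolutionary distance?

A and B

A–B: 6/31 differ, p = 0.194, d = 0.224.
A–C: 7/31 differ, p = 0.226, d = 0.269.
B–C: 7/31 differ, p = 0.226, d = 0.269.
The smallest distance is between A and B.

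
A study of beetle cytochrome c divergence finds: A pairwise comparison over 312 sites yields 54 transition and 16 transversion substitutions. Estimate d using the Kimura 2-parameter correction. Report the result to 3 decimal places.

P = 54/312 ≈ 0.173077 and Q = 16/312 ≈ 0.051282.
Under the Kimura two-parameter model, d = −½ ln(1 − 2P − Q) − ¼ ln(1 − 2Q).
1 − 2P − Q = 0.602564, giving −½ ln(0.602564) = 0.253281.
1 − 2Q = 0.897436, giving −¼ ln(0.897436) = 0.027053.
d = 0.253281 + 0.027053 = 0.280334.

0.280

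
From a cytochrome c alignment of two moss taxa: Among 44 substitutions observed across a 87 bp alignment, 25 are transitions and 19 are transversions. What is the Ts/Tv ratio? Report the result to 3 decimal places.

R = 25/19 = 1.315789… ≈ 1.316 (to 3 d.p.).

1.316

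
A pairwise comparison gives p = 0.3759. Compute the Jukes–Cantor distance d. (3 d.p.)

d = −(3/4) ln(1 − 4p/3) = −0.75 ln(1 − 0.5012) = −0.75 ln(0.4988)
  = −0.75 × (-0.695550) = 0.521663 substitutions/site.

0.522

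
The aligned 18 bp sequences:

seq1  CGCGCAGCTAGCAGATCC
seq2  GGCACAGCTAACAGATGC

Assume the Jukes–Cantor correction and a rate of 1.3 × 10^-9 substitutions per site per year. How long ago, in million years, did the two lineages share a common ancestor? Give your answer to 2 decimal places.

The sequences differ at 4 of 18 sites (1, 4, 11, 17), so p = 4/18 ≈ 0.222222.
d = −(3/4) ln(1 − 4p/3) = −0.75 ln(1 − 0.296296) = −0.75 ln(0.703704)
  = −0.75 × (-0.351397) = 0.263548 substitutions/site.
Under a molecular clock d = 2μt, so t = d/(2μ) = 0.263548 / (2 × 1.3 × 10^-9) = 101.36 million years.

101.36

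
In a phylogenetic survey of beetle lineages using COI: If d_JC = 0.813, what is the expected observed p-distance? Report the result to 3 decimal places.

p = (3/4)(1 − e^(−4d/3)) = 0.75 × (1 − e^(-1.084)) = 0.75 × (1 − 0.338240) = 0.496320.

0.496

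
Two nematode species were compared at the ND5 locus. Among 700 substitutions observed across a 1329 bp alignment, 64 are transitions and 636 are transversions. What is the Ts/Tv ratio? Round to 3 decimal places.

R = 64/636 = 0.100628… ≈ 0.101 (to 3 d.p.).

0.101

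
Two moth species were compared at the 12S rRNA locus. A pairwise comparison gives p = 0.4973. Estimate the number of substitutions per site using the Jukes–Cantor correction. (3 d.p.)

d = −(3/4) ln(1 − 4p/3) = −0.75 ln(1 − 0.663067) = −0.75 ln(0.336933)
  = −0.75 × (-1.087871) = 0.815903 substitutions/site.

0.816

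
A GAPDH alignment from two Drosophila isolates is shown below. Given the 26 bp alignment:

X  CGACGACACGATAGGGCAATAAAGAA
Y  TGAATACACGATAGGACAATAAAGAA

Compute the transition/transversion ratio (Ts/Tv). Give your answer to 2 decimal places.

1.00

Transitions are A↔G and C↔T; transversions are all other mismatches.
Transitions: 2. Transversions: 2.
R = 2/2 = 1.00.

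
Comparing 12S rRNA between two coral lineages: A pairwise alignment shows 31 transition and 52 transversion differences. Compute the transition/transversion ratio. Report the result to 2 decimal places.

0.60

R = 31/52 = 0.596153… ≈ 0.60 (to 2 d.p.).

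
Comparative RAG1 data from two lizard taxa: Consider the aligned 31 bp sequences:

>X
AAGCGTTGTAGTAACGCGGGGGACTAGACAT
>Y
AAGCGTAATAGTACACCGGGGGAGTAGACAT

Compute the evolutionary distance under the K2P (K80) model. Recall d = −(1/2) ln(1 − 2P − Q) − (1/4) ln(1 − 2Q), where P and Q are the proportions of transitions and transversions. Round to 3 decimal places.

0.225

Of 31 sites, 1 differences are transitions and 5 are transversions, so P = 1/31 ≈ 0.032258 and Q = 5/31 ≈ 0.16129.
Under the Kimura two-parameter model, d = −½ ln(1 − 2P − Q) − ¼ ln(1 − 2Q).
1 − 2P − Q = 0.774194, giving −½ ln(0.774194) = 0.127966.
1 − 2Q = 0.67742, giving −¼ ln(0.67742) = 0.097366.
d = 0.127966 + 0.097366 = 0.225332.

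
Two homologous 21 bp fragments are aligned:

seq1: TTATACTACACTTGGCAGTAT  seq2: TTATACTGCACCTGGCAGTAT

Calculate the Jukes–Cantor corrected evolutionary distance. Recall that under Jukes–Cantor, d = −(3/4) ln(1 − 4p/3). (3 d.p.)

0.102

The sequences differ at 2 of 21 sites (8, 12), so p = 2/21 ≈ 0.095238.
d = −(3/4) ln(1 − 4p/3) = −0.75 ln(1 − 0.126984) = −0.75 ln(0.873016)
  = −0.75 × (-0.135801) = 0.101851 substitutions/site.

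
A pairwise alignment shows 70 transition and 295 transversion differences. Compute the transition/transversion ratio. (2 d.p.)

0.24

R = 70/295 = 0.237288… ≈ 0.24 (to 2 d.p.).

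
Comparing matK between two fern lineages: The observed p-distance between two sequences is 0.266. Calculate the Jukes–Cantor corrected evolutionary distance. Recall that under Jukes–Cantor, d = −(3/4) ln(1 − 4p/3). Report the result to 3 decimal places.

0.328

d = −(3/4) ln(1 − 4p/3) = −0.75 ln(1 − 0.354667) = −0.75 ln(0.645333)
  = −0.75 × (-0.437989) = 0.328492 substitutions/site.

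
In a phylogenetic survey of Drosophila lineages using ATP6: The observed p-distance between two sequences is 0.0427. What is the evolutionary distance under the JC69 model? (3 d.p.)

0.044

d = −(3/4) ln(1 − 4p/3) = −0.75 ln(1 − 0.056933) = −0.75 ln(0.943067)
  = −0.75 × (-0.058618) = 0.043964 substitutions/site.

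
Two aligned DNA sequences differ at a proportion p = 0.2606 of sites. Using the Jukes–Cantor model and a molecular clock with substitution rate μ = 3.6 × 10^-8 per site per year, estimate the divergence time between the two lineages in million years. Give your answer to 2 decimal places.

4.45

d = −(3/4) ln(1 − 4p/3) = −0.75 ln(1 − 0.347467) = −0.75 ln(0.652533)
  = −0.75 × (-0.426894) = 0.320171 substitutions/site.
Under a molecular clock d = 2μt, so t = d/(2μ) = 0.320171 / (2 × 3.6 × 10^-8) = 4.45 million years.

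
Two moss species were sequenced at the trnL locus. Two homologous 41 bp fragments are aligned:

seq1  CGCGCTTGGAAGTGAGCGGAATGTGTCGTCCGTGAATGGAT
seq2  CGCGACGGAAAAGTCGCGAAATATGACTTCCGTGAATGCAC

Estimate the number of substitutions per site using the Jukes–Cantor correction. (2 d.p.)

0.46

The sequences differ at 14 of 41 sites, so p = 14/41 ≈ 0.341463.
d = −(3/4) ln(1 − 4p/3) = −0.75 ln(1 − 0.455284) = −0.75 ln(0.544716)
  = −0.75 × (-0.607491) = 0.455618 substitutions/site.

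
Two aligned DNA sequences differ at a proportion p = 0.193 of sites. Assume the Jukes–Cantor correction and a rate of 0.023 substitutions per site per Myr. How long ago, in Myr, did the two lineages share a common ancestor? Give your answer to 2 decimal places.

d = −(3/4) ln(1 − 4p/3) = −0.75 ln(1 − 0.257333) = −0.75 ln(0.742667)
  = −0.75 × (-0.297508) = 0.223131 substitutions/site.
Under a molecular clock d = 2μt, so t = d/(2μ) = 0.223131 / (2 × 0.023) = 4.85 Myr.

4.85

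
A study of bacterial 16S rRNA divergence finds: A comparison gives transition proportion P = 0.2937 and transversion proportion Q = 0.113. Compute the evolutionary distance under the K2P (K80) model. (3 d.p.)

Under the Kimura two-parameter model, d = −½ ln(1 − 2P − Q) − ¼ ln(1 − 2Q).
1 − 2P − Q = 0.2996, giving −½ ln(0.2996) = 0.602654.
1 − 2Q = 0.774, giving −¼ ln(0.774) = 0.064046.
d = 0.602654 + 0.064046 = 0.666700.

0.667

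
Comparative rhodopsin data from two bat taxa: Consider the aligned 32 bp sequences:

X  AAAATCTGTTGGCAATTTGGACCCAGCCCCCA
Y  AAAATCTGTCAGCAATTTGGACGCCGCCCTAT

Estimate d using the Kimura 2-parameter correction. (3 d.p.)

0.259

Of 32 sites, 3 differences are transitions and 4 are transversions, so P = 3/32 = 0.09375 and Q = 4/32 = 0.125.
Under the Kimura two-parameter model, d = −½ ln(1 − 2P − Q) − ¼ ln(1 − 2Q).
1 − 2P − Q = 0.6875, giving −½ ln(0.6875) = 0.187347.
1 − 2Q = 0.75, giving −¼ ln(0.75) = 0.071921.
d = 0.187347 + 0.071921 = 0.259268.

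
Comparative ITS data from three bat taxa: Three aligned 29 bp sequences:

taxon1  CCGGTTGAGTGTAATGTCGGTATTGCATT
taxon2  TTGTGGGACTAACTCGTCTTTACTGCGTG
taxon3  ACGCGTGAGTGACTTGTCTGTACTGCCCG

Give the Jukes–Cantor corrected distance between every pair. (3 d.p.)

d(taxon1,taxon2) = 0.998, d(taxon1,taxon3) = 0.529, d(taxon2,taxon3) = 0.462

taxon1–taxon2: 16/29 sites differ → p ≈ 0.551724, d = −0.75 ln(1 − 0.735632) = 0.997810 ≈ 0.998.
taxon1–taxon3: 11/29 sites differ → p ≈ 0.37931, d = −0.75 ln(1 − 0.505747) = 0.528531 ≈ 0.529.
taxon2–taxon3: 10/29 sites differ → p ≈ 0.344828, d = −0.75 ln(1 − 0.459771) = 0.461822 ≈ 0.462.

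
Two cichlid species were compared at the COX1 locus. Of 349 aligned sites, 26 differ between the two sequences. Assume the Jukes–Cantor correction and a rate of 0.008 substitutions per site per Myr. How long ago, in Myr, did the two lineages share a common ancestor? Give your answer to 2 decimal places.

p = 26/349 ≈ 0.074499.
d = −(3/4) ln(1 − 4p/3) = −0.75 ln(1 − 0.099332) = −0.75 ln(0.900668)
  = −0.75 × (-0.104619) = 0.078464 substitutions/site.
Under a molecular clock d = 2μt, so t = d/(2μ) = 0.078464 / (2 × 0.008) = 4.90 Myr.

4.90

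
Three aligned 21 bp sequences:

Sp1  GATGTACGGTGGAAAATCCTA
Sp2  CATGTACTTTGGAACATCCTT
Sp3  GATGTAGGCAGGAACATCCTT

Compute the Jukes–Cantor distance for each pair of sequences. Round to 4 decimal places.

Sp1–Sp2: 5/21 sites differ → p ≈ 0.238095, d = −0.75 ln(1 − 0.31746) = 0.286451 ≈ 0.2865.
Sp1–Sp3: 5/21 sites differ → p ≈ 0.238095, d = −0.75 ln(1 − 0.31746) = 0.286451 ≈ 0.2865.
Sp2–Sp3: 5/21 sites differ → p ≈ 0.238095, d = −0.75 ln(1 − 0.31746) = 0.286451 ≈ 0.2865.

d(Sp1,Sp2) = 0.2865, d(Sp1,Sp3) = 0.2865, d(Sp2,Sp3) = 0.2865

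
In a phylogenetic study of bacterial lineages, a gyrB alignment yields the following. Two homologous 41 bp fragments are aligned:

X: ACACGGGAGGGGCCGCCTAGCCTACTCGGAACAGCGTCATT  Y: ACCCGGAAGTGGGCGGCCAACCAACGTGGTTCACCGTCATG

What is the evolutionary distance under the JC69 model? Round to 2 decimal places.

The sequences differ at 14 of 41 sites, so p = 14/41 ≈ 0.341463.
d = −(3/4) ln(1 − 4p/3) = −0.75 ln(1 − 0.455284) = −0.75 ln(0.544716)
  = −0.75 × (-0.607491) = 0.455618 substitutions/site.

0.46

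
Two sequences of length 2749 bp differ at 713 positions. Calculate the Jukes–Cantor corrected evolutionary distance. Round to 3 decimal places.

0.318

p = 713/2749 ≈ 0.259367.
d = −(3/4) ln(1 − 4p/3) = −0.75 ln(1 − 0.345823) = −0.75 ln(0.654177)
  = −0.75 × (-0.424377) = 0.318283 substitutions/site.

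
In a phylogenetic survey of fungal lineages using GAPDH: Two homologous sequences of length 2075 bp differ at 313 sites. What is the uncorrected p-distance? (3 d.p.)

0.151

p = 313/2075 = 0.150843… ≈ 0.151 (to 3 d.p.).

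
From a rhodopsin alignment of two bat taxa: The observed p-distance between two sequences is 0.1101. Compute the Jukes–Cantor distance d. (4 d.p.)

0.1191

d = −(3/4) ln(1 − 4p/3) = −0.75 ln(1 − 0.1468) = −0.75 ln(0.8532)
  = −0.75 × (-0.158761) = 0.119071 substitutions/site.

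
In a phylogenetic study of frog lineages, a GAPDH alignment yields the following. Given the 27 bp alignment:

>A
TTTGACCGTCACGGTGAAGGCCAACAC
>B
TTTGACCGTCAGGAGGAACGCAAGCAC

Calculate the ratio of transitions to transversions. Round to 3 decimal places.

0.500

Transitions are A↔G and C↔T; transversions are all other mismatches.
Transitions: 2. Transversions: 4.
R = 2/4 = 0.500.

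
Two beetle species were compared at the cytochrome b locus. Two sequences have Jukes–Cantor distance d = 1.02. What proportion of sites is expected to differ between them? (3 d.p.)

0.558

p = (3/4)(1 − e^(−4d/3)) = 0.75 × (1 − e^(-1.36)) = 0.75 × (1 − 0.256661) = 0.557504.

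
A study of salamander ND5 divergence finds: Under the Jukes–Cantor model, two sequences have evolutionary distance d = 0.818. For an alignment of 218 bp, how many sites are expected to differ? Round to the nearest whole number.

109

Invert JC69: p = (3/4)(1 − e^(−4d/3)) = 0.75 × (1 − e^(-1.090667)) = 0.75 × (1 − 0.335992) = 0.498006.
Expected differing sites = pL ≈ 0.498006 × 218 = 108.565308 ≈ 109.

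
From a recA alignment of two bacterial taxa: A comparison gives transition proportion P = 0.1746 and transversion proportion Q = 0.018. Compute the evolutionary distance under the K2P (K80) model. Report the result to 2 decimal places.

Under the Kimura two-parameter model, d = −½ ln(1 − 2P − Q) − ¼ ln(1 − 2Q).
1 − 2P − Q = 0.6328, giving −½ ln(0.6328) = 0.228800.
1 − 2Q = 0.964, giving −¼ ln(0.964) = 0.009166.
d = 0.228800 + 0.009166 = 0.237966.

0.24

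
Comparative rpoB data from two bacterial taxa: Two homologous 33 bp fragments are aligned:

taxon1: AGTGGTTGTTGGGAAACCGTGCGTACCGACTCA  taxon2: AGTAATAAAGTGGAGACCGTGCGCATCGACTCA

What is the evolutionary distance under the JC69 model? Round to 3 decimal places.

0.388

The sequences differ at 10 of 33 sites (4, 5, 7, 8, 9, 10, 11, 15, 24, 26), so p = 10/33 ≈ 0.30303.
d = −(3/4) ln(1 − 4p/3) = −0.75 ln(1 − 0.40404) = −0.75 ln(0.59596)
  = −0.75 × (-0.517582) = 0.388187 substitutions/site.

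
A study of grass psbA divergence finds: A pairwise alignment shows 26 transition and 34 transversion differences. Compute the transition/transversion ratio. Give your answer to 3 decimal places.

R = 26/34 = 0.764705… ≈ 0.765 (to 3 d.p.).

0.765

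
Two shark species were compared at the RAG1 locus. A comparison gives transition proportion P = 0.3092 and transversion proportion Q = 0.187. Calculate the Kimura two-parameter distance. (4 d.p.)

0.9355

Under the Kimura two-parameter model, d = −½ ln(1 − 2P − Q) − ¼ ln(1 − 2Q).
1 − 2P − Q = 0.1946, giving −½ ln(0.1946) = 0.818405.
1 − 2Q = 0.626, giving −¼ ln(0.626) = 0.117101.
d = 0.818405 + 0.117101 = 0.935506.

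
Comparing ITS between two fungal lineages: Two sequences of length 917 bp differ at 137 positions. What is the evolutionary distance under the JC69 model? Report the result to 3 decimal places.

p = 137/917 ≈ 0.1494.
d = −(3/4) ln(1 − 4p/3) = −0.75 ln(1 − 0.1992) = −0.75 ln(0.8008)
  = −0.75 × (-0.222144) = 0.166608 substitutions/site.

0.167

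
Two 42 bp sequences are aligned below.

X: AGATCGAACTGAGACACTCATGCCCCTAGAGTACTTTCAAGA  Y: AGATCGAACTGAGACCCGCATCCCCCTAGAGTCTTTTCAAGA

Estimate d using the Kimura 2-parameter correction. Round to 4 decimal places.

0.1299

Of 42 sites, 1 differences are transitions and 4 are transversions, so P = 1/42 ≈ 0.02381 and Q = 4/42 ≈ 0.095238.
Under the Kimura two-parameter model, d = −½ ln(1 − 2P − Q) − ¼ ln(1 − 2Q).
1 − 2P − Q = 0.857142, giving −½ ln(0.857142) = 0.077076.
1 − 2Q = 0.809524, giving −¼ ln(0.809524) = 0.052827.
d = 0.077076 + 0.052827 = 0.129903.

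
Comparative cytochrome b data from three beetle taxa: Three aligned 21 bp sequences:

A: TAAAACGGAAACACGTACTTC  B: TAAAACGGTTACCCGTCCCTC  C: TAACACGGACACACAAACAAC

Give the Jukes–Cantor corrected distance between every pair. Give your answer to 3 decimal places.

A–B: 5/21 sites differ → p ≈ 0.238095, d = −0.75 ln(1 − 0.31746) = 0.286451 ≈ 0.286.
A–C: 6/21 sites differ → p ≈ 0.285714, d = −0.75 ln(1 − 0.380952) = 0.359679 ≈ 0.360.
B–C: 9/21 sites differ → p ≈ 0.428571, d = −0.75 ln(1 − 0.571428) = 0.635472 ≈ 0.635.

d(A,B) = 0.286, d(A,C) = 0.360, d(B,C) = 0.635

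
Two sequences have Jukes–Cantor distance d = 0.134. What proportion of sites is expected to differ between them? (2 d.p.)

0.12

p = (3/4)(1 − e^(−4d/3)) = 0.75 × (1 − e^(-0.178667)) = 0.75 × (1 − 0.836384) = 0.122712.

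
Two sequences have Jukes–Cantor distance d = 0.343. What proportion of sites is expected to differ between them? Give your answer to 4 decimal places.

p = (3/4)(1 − e^(−4d/3)) = 0.75 × (1 − e^(-0.457333)) = 0.75 × (1 − 0.632970) = 0.275273.

0.2753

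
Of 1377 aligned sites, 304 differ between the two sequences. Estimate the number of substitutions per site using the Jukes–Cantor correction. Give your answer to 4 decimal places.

0.2615

p = 304/1377 ≈ 0.22077.
d = −(3/4) ln(1 − 4p/3) = −0.75 ln(1 − 0.29436) = −0.75 ln(0.70564)
  = −0.75 × (-0.348650) = 0.261488 substitutions/site.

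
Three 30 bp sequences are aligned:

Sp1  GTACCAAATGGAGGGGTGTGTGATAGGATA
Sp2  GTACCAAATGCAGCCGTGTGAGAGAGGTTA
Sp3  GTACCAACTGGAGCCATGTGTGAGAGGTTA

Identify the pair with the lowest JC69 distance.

Sp1–Sp2: 6/30 differ, p = 0.200, d = 0.233.
Sp1–Sp3: 6/30 differ, p = 0.200, d = 0.233.
Sp2–Sp3: 4/30 differ, p = 0.133, d = 0.147.
The smallest distance is between Sp2 and Sp3.

Sp2 and Sp3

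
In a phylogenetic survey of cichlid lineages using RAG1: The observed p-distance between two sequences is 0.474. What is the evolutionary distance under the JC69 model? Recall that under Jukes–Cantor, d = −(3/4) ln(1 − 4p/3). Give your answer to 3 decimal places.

0.750

d = −(3/4) ln(1 − 4p/3) = −0.75 ln(1 − 0.632) = −0.75 ln(0.368)
  = −0.75 × (-0.999672) = 0.749754 substitutions/site.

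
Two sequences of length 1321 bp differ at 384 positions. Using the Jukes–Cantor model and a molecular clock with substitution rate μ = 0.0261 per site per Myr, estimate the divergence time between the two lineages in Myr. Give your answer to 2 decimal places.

p = 384/1321 ≈ 0.290689.
d = −(3/4) ln(1 − 4p/3) = −0.75 ln(1 − 0.387585) = −0.75 ln(0.612415)
  = −0.75 × (-0.490345) = 0.367759 substitutions/site.
Under a molecular clock d = 2μt, so t = d/(2μ) = 0.367759 / (2 × 0.0261) = 7.05 Myr.

7.05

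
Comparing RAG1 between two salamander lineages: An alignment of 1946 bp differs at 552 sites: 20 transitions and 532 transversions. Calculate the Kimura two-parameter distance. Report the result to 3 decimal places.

P = 20/1946 ≈ 0.010277 and Q = 532/1946 ≈ 0.273381.
Under the Kimura two-parameter model, d = −½ ln(1 − 2P − Q) − ¼ ln(1 − 2Q).
1 − 2P − Q = 0.706065, giving −½ ln(0.706065) = 0.174024.
1 − 2Q = 0.453238, giving −¼ ln(0.453238) = 0.197834.
d = 0.174024 + 0.197834 = 0.371858.

0.372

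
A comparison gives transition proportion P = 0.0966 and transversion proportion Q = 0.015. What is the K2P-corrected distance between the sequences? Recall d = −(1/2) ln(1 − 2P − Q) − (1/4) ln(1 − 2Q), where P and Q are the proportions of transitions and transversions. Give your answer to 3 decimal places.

Under the Kimura two-parameter model, d = −½ ln(1 − 2P − Q) − ¼ ln(1 − 2Q).
1 − 2P − Q = 0.7918, giving −½ ln(0.7918) = 0.116723.
1 − 2Q = 0.97, giving −¼ ln(0.97) = 0.007615.
d = 0.116723 + 0.007615 = 0.124338.

0.124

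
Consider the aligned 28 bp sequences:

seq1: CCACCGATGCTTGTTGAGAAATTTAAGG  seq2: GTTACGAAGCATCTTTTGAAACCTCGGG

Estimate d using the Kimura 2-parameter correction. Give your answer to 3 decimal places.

0.725

Of 28 sites, 4 differences are transitions and 9 are transversions, so P = 4/28 ≈ 0.142857 and Q = 9/28 ≈ 0.321429.
Under the Kimura two-parameter model, d = −½ ln(1 − 2P − Q) − ¼ ln(1 − 2Q).
1 − 2P − Q = 0.392857, giving −½ ln(0.392857) = 0.467155.
1 − 2Q = 0.357142, giving −¼ ln(0.357142) = 0.257405.
d = 0.467155 + 0.257405 = 0.724560.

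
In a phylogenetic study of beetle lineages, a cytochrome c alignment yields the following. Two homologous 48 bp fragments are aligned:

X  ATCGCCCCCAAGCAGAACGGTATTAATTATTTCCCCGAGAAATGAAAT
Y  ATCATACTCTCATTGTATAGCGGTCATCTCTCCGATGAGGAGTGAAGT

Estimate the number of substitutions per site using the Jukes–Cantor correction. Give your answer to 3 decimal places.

The sequences differ at 26 of 48 sites, so p = 26/48 ≈ 0.541667.
d = −(3/4) ln(1 − 4p/3) = −0.75 ln(1 − 0.722223) = −0.75 ln(0.277777)
  = −0.75 × (-1.280937) = 0.960703 substitutions/site.

0.961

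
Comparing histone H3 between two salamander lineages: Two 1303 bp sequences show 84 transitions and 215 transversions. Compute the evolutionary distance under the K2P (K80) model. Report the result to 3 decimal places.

0.274

P = 84/1303 ≈ 0.064467 and Q = 215/1303 ≈ 0.165004.
Under the Kimura two-parameter model, d = −½ ln(1 − 2P − Q) − ¼ ln(1 − 2Q).
1 − 2P − Q = 0.706062, giving −½ ln(0.706062) = 0.174026.
1 − 2Q = 0.669992, giving −¼ ln(0.669992) = 0.100122.
d = 0.174026 + 0.100122 = 0.274148.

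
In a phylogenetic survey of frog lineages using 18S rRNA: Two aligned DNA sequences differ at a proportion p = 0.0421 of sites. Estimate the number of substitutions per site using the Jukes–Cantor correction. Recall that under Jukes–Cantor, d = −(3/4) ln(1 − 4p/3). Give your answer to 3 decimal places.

d = −(3/4) ln(1 − 4p/3) = −0.75 ln(1 − 0.056133) = −0.75 ln(0.943867)
  = −0.75 × (-0.057770) = 0.043328 substitutions/site.

0.043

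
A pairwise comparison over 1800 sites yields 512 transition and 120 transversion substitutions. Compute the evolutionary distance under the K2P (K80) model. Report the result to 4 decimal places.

0.5405

P = 512/1800 ≈ 0.284444 and Q = 120/1800 ≈ 0.066667.
Under the Kimura two-parameter model, d = −½ ln(1 − 2P − Q) − ¼ ln(1 − 2Q).
1 − 2P − Q = 0.364445, giving −½ ln(0.364445) = 0.504690.
1 − 2Q = 0.866666, giving −¼ ln(0.866666) = 0.035775.
d = 0.504690 + 0.035775 = 0.540465.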